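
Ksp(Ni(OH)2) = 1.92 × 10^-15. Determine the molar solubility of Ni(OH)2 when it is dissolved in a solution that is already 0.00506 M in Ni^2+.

s = 3.08 × 10^-7 M

Ni(OH)2(s) ⇌ Ni^2+(aq) + 2 OH^-(aq)
Ksp = [Ni^2+][OH^-]^2
Let s = moles of Ni(OH)2 that dissolve per litre. [Ni^2+] = 0.00506 + s ≈ 0.00506, [OH^-] = 2s (since the Ni^2+ already present dominates).
Ksp ≈ 0.00506 × (2s)^2
s = 3.08 × 10^-7 M
Check: s = 3.1 x 10^-7 ≪ 0.00506, so the approximation is valid.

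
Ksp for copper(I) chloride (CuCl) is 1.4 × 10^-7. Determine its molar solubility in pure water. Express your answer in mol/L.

CuCl(s) ⇌ Cu^+(aq) + Cl^-(aq)
Ksp = [Cu^+][Cl^-]
For each mole of CuCl that dissolves: [Cu^+] = s, [Cl^-] = s.
Ksp = (s)(s) = s^2
s = (1.4 × 10^-7)^(1/2) = 3.7 x 10^-4 M

3.7 × 10^-4 M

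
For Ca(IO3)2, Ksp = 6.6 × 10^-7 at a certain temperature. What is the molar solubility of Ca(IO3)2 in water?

5.5e-3 M

Ca(IO3)2(s) <=> Ca^2+(aq) + 2 IO3^-(aq)
Ksp = [Ca^2+][IO3^-]^2
Let s = molar solubility. Then [Ca^2+] = s and [IO3^-] = 2s.
So Ksp = s × (2s)^2 = 4s^3
s = (6.6 × 10^-7 / 4)^(1/3) = 5.5 × 10^-3 M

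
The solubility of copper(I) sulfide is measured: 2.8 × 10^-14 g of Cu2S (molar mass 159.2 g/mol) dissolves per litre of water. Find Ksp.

Ksp ≈ 2.2 × 10^-47

Molar solubility s = (2.8 x 10^-14 g/L) / (159.2 g/mol) = 1.76 × 10^-16 M.
Cu2S(s) ⇌ 2 Cu^+(aq) + S^2-(aq)
For each mole of Cu2S that dissolves: [Cu^+] = 2s, [S^2-] = s.
Ksp = [Cu^+]^2[S^2-]
Ksp = (2s)^2s = 4s^3
With s = 1.76 x 10^-16: Ksp = 2.2 × 10^-47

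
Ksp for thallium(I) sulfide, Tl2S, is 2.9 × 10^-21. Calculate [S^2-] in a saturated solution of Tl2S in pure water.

[S^2-] = 9.0 × 10^-8 M

Tl2S(s) <=> 2 Tl^+(aq) + S^2-(aq)
Ksp = [Tl^+]^2[S^2-]
If s mol/L of Tl2S dissolves, [Tl^+] = 2s and [S^2-] = s.
Substituting: Ksp = (2s)^2s = 4s^3
s^3 = 2.9 × 10^-21 / 4, so s = 8.98 x 10^-8 M
[S^2-] = s = 9.0 × 10^-8 M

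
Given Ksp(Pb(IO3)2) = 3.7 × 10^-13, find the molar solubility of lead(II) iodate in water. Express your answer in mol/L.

Pb(IO3)2(s) ⇌ Pb^2+ + 2 IO3^-
Ksp = [Pb^2+][IO3^-]^2
For each mole of Pb(IO3)2 that dissolves: [Pb^2+] = s, [IO3^-] = 2s.
Substituting: Ksp = s(2s)^2 = 4s^3
Solving, s = (3.7 × 10^-13/4)^(1/3) = 4.5 x 10^-5 M

s = 4.5 × 10^-5 M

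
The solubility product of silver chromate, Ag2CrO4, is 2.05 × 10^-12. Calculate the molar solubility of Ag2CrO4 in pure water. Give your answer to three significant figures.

s = 8.00 × 10^-5 M

Ag2CrO4(s) <=> 2 Ag^+(aq) + CrO4^2-(aq)
Ksp = [Ag^+]^2[CrO4^2-]
Let s = molar solubility. Then [Ag^+] = 2s and [CrO4^2-] = s.
Ksp = (2s)^2s = 4s^3
Solving, s = (2.05 × 10^-12/4)^(1/3) = 8.00 × 10^-5 M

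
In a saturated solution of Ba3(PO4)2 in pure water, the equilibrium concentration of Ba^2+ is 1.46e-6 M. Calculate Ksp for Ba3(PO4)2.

Ksp ≈ 2.95 × 10^-30

Ba3(PO4)2(s) ⇌ 3 Ba^2+ + 2 PO4^3-
Stoichiometry gives [PO4^3-] = (2/3)[Ba^2+] = 9.733 x 10^-7 M.
Ksp = [Ba^2+]^3[PO4^3-]^2
Ksp = (1.46 x 10^-6)^3 × (9.733 x 10^-7)^2 = 2.95 × 10^-30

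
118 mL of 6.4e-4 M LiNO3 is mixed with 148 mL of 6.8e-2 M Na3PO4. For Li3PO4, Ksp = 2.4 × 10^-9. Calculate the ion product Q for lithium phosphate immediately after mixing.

Q ≈ 8.7e-13

Total volume = 118 + 148 = 266 mL.
[Li^+] = 6.4 × 10^-4 × (118/266) = 2.84 x 10^-4 M
[PO4^3-] = 6.8 x 10^-2 × (148/266) = 3.78 × 10^-2 M
Li3PO4(s) ⇌ 3 Li^+(aq) + PO4^3-(aq), so Q = [Li^+]^3[PO4^3-]
Q = (2.84 × 10^-4)^3(3.78 x 10^-2) = 8.7 × 10^-13
Q < Ksp, so no precipitate of Li3PO4 forms.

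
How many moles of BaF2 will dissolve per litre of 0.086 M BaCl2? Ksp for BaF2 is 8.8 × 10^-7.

s ≈ 1.6 × 10^-3 M

BaF2(s) ⇌ Ba^2+(aq) + 2 F^-(aq)
Ksp = [Ba^2+][F^-]^2
If s mol/L dissolves here, [Ba^2+] = 0.086 + s ≈ 0.086, [F^-] = 2s (since Ba^2+ from BaCl2 dominates).
Ksp ≈ 0.086 × (2s)^2
s = 1.6 × 10^-3 M
Check: s = 1.6 × 10^-3 ≪ 0.086, so the approximation is valid.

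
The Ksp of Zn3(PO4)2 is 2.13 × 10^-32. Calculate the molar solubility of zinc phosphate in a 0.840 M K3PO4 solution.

s = 1.04 × 10^-11 M

Zn3(PO4)2(s) ⇌ 3 Zn^2+ + 2 PO4^3-
Ksp = [Zn^2+]^3[PO4^3-]^2
Let s be the molar solubility in this solution. [Zn^2+] = 3s, [PO4^3-] = 0.840 + 2s ≈ 0.840 (Ksp is small, so little additional dissolves).
Ksp ≈ (3s)^3 × (0.840)^2
s = 1.04 × 10^-11 M
Check: 2s = 2.1 × 10^-11 ≪ 0.840, so the approximation is valid.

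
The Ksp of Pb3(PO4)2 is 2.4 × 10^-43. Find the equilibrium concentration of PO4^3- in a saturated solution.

2.3e-9 M

Pb3(PO4)2(s) ⇌ 3 Pb^2+(aq) + 2 PO4^3-(aq)
Ksp = [Pb^2+]^3[PO4^3-]^2
If s mol/L of Pb3(PO4)2 dissolves, [Pb^2+] = 3s and [PO4^3-] = 2s.
Substituting: Ksp = (3s)^3(2s)^2 = 108s^5
Solving, s = (2.4 × 10^-43/108)^(1/5) = 1.17 × 10^-9 M
[PO4^3-] = 2s = 2.3 × 10^-9 M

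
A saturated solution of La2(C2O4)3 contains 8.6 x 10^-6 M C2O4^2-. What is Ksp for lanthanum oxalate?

La2(C2O4)3(s) <=> 2 La^3+(aq) + 3 C2O4^2-(aq)
Stoichiometry gives [La^3+] = (2/3)[C2O4^2-] = 5.73 x 10^-6 M.
Ksp = [La^3+]^2[C2O4^2-]^3
Ksp = (5.73 x 10^-6)^2 × (8.6 × 10^-6)^3 = 2.1 × 10^-26

Ksp = 2.1 × 10^-26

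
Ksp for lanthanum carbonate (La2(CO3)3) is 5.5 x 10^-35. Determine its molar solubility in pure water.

s ≈ 5.5e-8 M

La2(CO3)3(s) ⇌ 2 La^3+ + 3 CO3^2-
Ksp = [La^3+]^2[CO3^2-]^3
Let s = molar solubility. Then [La^3+] = 2s and [CO3^2-] = 3s.
Ksp = (2s)^2(3s)^3 = 108s^5
s = (5.5 x 10^-35 / 108)^(1/5) = 5.5 x 10^-8 M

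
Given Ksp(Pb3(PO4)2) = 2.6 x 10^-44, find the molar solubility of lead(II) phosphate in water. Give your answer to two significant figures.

7.5 x 10^-10 M

Pb3(PO4)2(s) ⇌ 3 Pb^2+ + 2 PO4^3-
Ksp = [Pb^2+]^3[PO4^3-]^2
If s mol/L of Pb3(PO4)2 dissolves, [Pb^2+] = 3s and [PO4^3-] = 2s.
So Ksp = (3s)^3 × (2s)^2 = 108s^5
Solving, s = (2.6 x 10^-44/108)^(1/5) = 7.5 × 10^-10 M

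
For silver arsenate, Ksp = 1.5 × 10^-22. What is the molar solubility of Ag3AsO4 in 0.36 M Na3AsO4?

2.5 × 10^-8 M

Ag3AsO4(s) ⇌ 3 Ag^+(aq) + AsO4^3-(aq)
Ksp = [Ag^+]^3[AsO4^3-]
Let s be the molar solubility in this solution. [Ag^+] = 3s, [AsO4^3-] = 0.36 + s ≈ 0.36 (Ksp is small, so little additional dissolves).
Ksp ≈ (3s)^3 × 0.36
s = 2.5 x 10^-8 M
Check: s = 2.5 × 10^-8 ≪ 0.36, so the approximation is valid.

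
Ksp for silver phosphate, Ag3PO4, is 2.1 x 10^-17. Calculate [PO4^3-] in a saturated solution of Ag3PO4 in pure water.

Ag3PO4(s) <=> 3 Ag^+(aq) + PO4^3-(aq)
Ksp = [Ag^+]^3[PO4^3-]
For each mole of Ag3PO4 that dissolves: [Ag^+] = 3s, [PO4^3-] = s.
So Ksp = (3s)^3 × s = 27s^4
s^4 = 2.1 x 10^-17 / 27, so s = 2.97 × 10^-5 M
[PO4^3-] = s = 3.0 × 10^-5 M

[PO4^3-] ≈ 3.0e-5 M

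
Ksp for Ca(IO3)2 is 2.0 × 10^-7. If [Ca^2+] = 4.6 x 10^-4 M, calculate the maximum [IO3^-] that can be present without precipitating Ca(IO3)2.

[IO3^-] ≈ 0.021 M

Ca(IO3)2(s) ⇌ Ca^2+ + 2 IO3^-
Ksp = [Ca^2+][IO3^-]^2
Precipitation begins when Q = Ksp. With [Ca^2+] = 4.6 x 10^-4 M:
2.0 × 10^-7 = (4.6 x 10^-4) × [IO3^-]^2
[IO3^-] = (2.0 × 10^-7 / 4.6 × 10^-4)^(1/2) = 2.1 × 10^-2 M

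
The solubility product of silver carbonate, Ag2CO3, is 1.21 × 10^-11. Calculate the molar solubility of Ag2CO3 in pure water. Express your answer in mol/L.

Ag2CO3(s) ⇌ 2 Ag^+ + CO3^2-
Ksp = [Ag^+]^2[CO3^2-]
With molar solubility s: [Ag^+] = 2s, [CO3^2-] = s.
Substituting: Ksp = (2s)^2s = 4s^3
s = (1.21 × 10^-11 / 4)^(1/3) = 1.45 x 10^-4 M

s = 1.45e-4 M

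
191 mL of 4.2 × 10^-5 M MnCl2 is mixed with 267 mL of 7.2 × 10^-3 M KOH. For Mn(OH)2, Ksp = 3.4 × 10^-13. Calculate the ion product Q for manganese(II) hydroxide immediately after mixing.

Total volume = 191 + 267 = 458 mL.
[Mn^2+] = 4.2 x 10^-5 × (191/458) = 1.75 x 10^-5 M
[OH^-] = 7.2 × 10^-3 × (267/458) = 4.20 × 10^-3 M
Mn(OH)2(s) ⇌ Mn^2+(aq) + 2 OH^-(aq), so Q = [Mn^2+][OH^-]^2
Q = (1.75 × 10^-5)(4.20 × 10^-3)^2 = 3.1 × 10^-10
Q > Ksp, so Mn(OH)2 will precipitate.

Q = 3.1e-10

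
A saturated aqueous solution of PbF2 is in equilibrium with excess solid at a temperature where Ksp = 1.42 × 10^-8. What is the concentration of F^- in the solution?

[F^-] ≈ 3.05 × 10^-3 M

PbF2(s) ⇌ Pb^2+ + 2 F^-
Ksp = [Pb^2+][F^-]^2
For each mole of PbF2 that dissolves: [Pb^2+] = s, [F^-] = 2s.
Ksp = s(2s)^2 = 4s^3
s^3 = 1.42 × 10^-8 / 4, so s = 1.525 × 10^-3 M
[F^-] = 2s = 3.05 × 10^-3 M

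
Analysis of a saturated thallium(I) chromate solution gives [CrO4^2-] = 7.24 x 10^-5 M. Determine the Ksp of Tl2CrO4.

Tl2CrO4(s) <=> 2 Tl^+(aq) + CrO4^2-(aq)
Stoichiometry gives [Tl^+] = (2/1)[CrO4^2-] = 1.448 × 10^-4 M.
Ksp = [Tl^+]^2[CrO4^2-]
Ksp = (1.448 x 10^-4)^2 × 7.24 × 10^-5 = 1.52 x 10^-12

Ksp = 1.52e-12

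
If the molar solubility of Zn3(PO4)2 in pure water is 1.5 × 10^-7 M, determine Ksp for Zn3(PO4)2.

Zn3(PO4)2(s) ⇌ 3 Zn^2+ + 2 PO4^3-
With molar solubility s: [Zn^2+] = 3s, [PO4^3-] = 2s.
Ksp = [Zn^2+]^3[PO4^3-]^2
Ksp = (3s)^3(2s)^2 = 108s^5
With s = 1.5 × 10^-7: Ksp = 8.2 x 10^-33

Ksp ≈ 8.2 × 10^-33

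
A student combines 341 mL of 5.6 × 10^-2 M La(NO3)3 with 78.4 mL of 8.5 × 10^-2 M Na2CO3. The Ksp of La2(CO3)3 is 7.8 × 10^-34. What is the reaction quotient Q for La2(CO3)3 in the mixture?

Total volume = 341 + 78.4 = 419.4 mL.
[La^3+] = 5.6 × 10^-2 × (341/419.4) = 4.55 x 10^-2 M
[CO3^2-] = 8.5 × 10^-2 × (78.4/419.4) = 1.59 × 10^-2 M
La2(CO3)3(s) ⇌ 2 La^3+ + 3 CO3^2-, so Q = [La^3+]^2[CO3^2-]^3
Q = (4.55 × 10^-2)^2(1.59 × 10^-2)^3 = 8.3 x 10^-9
Q > Ksp, so La2(CO3)3 will precipitate.

Q ≈ 8.3e-9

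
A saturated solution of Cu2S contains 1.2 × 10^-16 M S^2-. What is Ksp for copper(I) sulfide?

Cu2S(s) ⇌ 2 Cu^+(aq) + S^2-(aq)
Stoichiometry gives [Cu^+] = (2/1)[S^2-] = 2.40 × 10^-16 M.
Ksp = [Cu^+]^2[S^2-]
Ksp = (2.40 x 10^-16)^2 × 1.2 × 10^-16 = 6.9 × 10^-48

Ksp ≈ 6.9e-48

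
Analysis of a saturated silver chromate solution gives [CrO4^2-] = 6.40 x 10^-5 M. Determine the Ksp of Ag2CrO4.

Ag2CrO4(s) ⇌ 2 Ag^+ + CrO4^2-
Stoichiometry gives [Ag^+] = (2/1)[CrO4^2-] = 1.280 × 10^-4 M.
Ksp = [Ag^+]^2[CrO4^2-]
Ksp = (1.280 × 10^-4)^2 × 6.40 x 10^-5 = 1.05 x 10^-12

1.05e-12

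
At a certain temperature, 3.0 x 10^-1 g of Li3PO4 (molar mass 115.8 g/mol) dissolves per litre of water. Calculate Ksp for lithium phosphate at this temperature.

Molar solubility s = (3.0 × 10^-1 g/L) / (115.8 g/mol) = 2.59 x 10^-3 M.
Li3PO4(s) <=> 3 Li^+(aq) + PO4^3-(aq)
For each mole of Li3PO4 that dissolves: [Li^+] = 3s, [PO4^3-] = s.
Ksp = [Li^+]^3[PO4^3-]
Substituting: Ksp = (3s)^3s = 27s^4
With s = 2.59 x 10^-3: Ksp = 1.2 × 10^-9

Ksp ≈ 1.2e-9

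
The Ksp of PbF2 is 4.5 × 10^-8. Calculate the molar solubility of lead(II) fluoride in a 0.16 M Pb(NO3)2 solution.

PbF2(s) ⇌ Pb^2+(aq) + 2 F^-(aq)
Ksp = [Pb^2+][F^-]^2
Let s be the molar solubility in this solution. [Pb^2+] = 0.16 + s ≈ 0.16, [F^-] = 2s (since Pb^2+ from Pb(NO3)2 dominates).
Ksp ≈ 0.16 × (2s)^2
s = 2.7 x 10^-4 M
Check: s = 2.7 × 10^-4 ≪ 0.16, so the approximation is valid.

s ≈ 2.7 × 10^-4 M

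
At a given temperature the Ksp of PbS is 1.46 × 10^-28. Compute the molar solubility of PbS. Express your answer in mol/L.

s ≈ 1.21 × 10^-14 M

PbS(s) ⇌ Pb^2+(aq) + S^2-(aq)
Ksp = [Pb^2+][S^2-]
With molar solubility s: [Pb^2+] = s, [S^2-] = s.
Ksp = s^2
s = √(1.46 × 10^-28) = 1.21 × 10^-14 M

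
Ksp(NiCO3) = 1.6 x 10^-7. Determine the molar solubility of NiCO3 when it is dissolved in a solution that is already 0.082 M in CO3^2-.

NiCO3(s) ⇌ Ni^2+(aq) + CO3^2-(aq)
Ksp = [Ni^2+][CO3^2-]
Let s be the molar solubility in this solution. [Ni^2+] = s, [CO3^2-] = 0.082 + s ≈ 0.082 (common-ion effect: CO3^2- is already 0.082 M).
Ksp ≈ s × 0.082
s = 2.0 × 10^-6 M
Check: s = 2.0 × 10^-6 ≪ 0.082, so the approximation is valid.

s = 2.0 × 10^-6 M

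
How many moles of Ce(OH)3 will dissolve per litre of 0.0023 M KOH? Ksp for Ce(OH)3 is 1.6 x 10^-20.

s ≈ 1.3 × 10^-12 M

Ce(OH)3(s) <=> Ce^3+ + 3 OH^-
Ksp = [Ce^3+][OH^-]^3
Let s = moles of Ce(OH)3 that dissolve per litre. [Ce^3+] = s, [OH^-] = 0.0023 + 3s ≈ 0.0023 (since OH^- from KOH dominates).
Ksp ≈ s × (0.0023)^3
s = 1.3 × 10^-12 M
Check: 3s = 3.9 x 10^-12 ≪ 0.0023, so the approximation is valid.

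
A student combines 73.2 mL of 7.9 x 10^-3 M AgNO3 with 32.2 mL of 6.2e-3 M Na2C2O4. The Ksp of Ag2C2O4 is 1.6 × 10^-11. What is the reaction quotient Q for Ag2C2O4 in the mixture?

Q = 5.7 × 10^-8

Total volume = 73.2 + 32.2 = 105.4 mL.
[Ag^+] = 7.9 × 10^-3 × (73.2/105.4) = 5.49 × 10^-3 M
[C2O4^2-] = 6.2 x 10^-3 × (32.2/105.4) = 1.89 x 10^-3 M
Ag2C2O4(s) ⇌ 2 Ag^+ + C2O4^2-, so Q = [Ag^+]^2[C2O4^2-]
Q = (5.49 x 10^-3)^2(1.89 x 10^-3) = 5.7 x 10^-8
Q > Ksp, so Ag2C2O4 will precipitate.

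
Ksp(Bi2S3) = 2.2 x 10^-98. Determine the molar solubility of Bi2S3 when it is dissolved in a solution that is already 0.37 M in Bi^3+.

Bi2S3(s) ⇌ 2 Bi^3+(aq) + 3 S^2-(aq)
Ksp = [Bi^3+]^2[S^2-]^3
If s mol/L dissolves here, [Bi^3+] = 0.37 + 2s ≈ 0.37, [S^2-] = 3s (Ksp is small, so little additional dissolves).
Ksp ≈ (0.37)^2 × (3s)^3
s = 1.8 × 10^-33 M
Check: 2s = 3.6 x 10^-33 ≪ 0.37, so the approximation is valid.

s ≈ 1.8 x 10^-33 M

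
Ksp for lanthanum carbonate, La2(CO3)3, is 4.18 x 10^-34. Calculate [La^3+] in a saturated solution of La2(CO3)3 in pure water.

[La^3+] ≈ 1.65 x 10^-7 M

La2(CO3)3(s) <=> 2 La^3+ + 3 CO3^2-
Ksp = [La^3+]^2[CO3^2-]^3
For each mole of La2(CO3)3 that dissolves: [La^3+] = 2s, [CO3^2-] = 3s.
So Ksp = (2s)^2 × (3s)^3 = 108s^5
s = (4.18 x 10^-34 / 108)^(1/5) = 8.271 × 10^-8 M
[La^3+] = 2s = 1.65 × 10^-7 M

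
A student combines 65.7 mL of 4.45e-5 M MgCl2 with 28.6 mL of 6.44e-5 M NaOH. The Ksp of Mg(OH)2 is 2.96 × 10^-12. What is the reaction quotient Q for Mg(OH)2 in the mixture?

Total volume = 65.7 + 28.6 = 94.3 mL.
[Mg^2+] = 4.45 × 10^-5 × (65.7/94.3) = 3.100 × 10^-5 M
[OH^-] = 6.44 x 10^-5 × (28.6/94.3) = 1.953 × 10^-5 M
Mg(OH)2(s) ⇌ Mg^2+ + 2 OH^-, so Q = [Mg^2+][OH^-]^2
Q = (3.100 × 10^-5)(1.953 × 10^-5)^2 = 1.18 × 10^-14
Q < Ksp, so no precipitate of Mg(OH)2 forms.

Q ≈ 1.18e-14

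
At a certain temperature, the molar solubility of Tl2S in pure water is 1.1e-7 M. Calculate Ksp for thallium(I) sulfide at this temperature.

Tl2S(s) ⇌ 2 Tl^+(aq) + S^2-(aq)
If s mol/L of Tl2S dissolves, [Tl^+] = 2s and [S^2-] = s.
Ksp = [Tl^+]^2[S^2-]
So Ksp = (2s)^2 × s = 4s^3
Ksp = 4 × (1.1 × 10^-7)^3 = 5.3 × 10^-21

Ksp ≈ 5.3e-21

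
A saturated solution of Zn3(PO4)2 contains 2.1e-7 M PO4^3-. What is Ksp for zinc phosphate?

Zn3(PO4)2(s) ⇌ 3 Zn^2+(aq) + 2 PO4^3-(aq)
Stoichiometry gives [Zn^2+] = (3/2)[PO4^3-] = 3.15 × 10^-7 M.
Ksp = [Zn^2+]^3[PO4^3-]^2
Ksp = (3.15 x 10^-7)^3 × (2.1 × 10^-7)^2 = 1.4 x 10^-33

1.4 × 10^-33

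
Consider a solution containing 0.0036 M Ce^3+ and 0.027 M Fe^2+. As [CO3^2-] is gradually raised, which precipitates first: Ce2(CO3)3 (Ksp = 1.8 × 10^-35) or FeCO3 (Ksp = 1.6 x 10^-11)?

Ce2(CO3)3

Each salt begins to precipitate when Q = Ksp, i.e. when [CO3^2-] reaches its threshold.
For Ce2(CO3)3: 1.8 × 10^-35 = (0.0036)^2 × [CO3^2-]^3  ⇒  [CO3^2-] = 1.1 × 10^-10 M.
For FeCO3: 1.6 x 10^-11 = 0.027 × [CO3^2-]  ⇒  [CO3^2-] = 5.9 × 10^-10 M.
The salt with the lower threshold [CO3^2-] precipitates first: Ce2(CO3)3.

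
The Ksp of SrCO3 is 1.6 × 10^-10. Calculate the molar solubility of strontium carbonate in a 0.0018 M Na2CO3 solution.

s = 8.9 × 10^-8 M

SrCO3(s) ⇌ Sr^2+(aq) + CO3^2-(aq)
Ksp = [Sr^2+][CO3^2-]
Let s = moles of SrCO3 that dissolve per litre. [Sr^2+] = s, [CO3^2-] = 0.0018 + s ≈ 0.0018 (common-ion effect: CO3^2- is already 0.0018 M).
Ksp ≈ s × 0.0018
s = 8.9 × 10^-8 M
Check: s = 8.9 × 10^-8 ≪ 0.0018, so the approximation is valid.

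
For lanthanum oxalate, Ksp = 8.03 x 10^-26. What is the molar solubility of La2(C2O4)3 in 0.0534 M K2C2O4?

La2(C2O4)3(s) <=> 2 La^3+ + 3 C2O4^2-
Ksp = [La^3+]^2[C2O4^2-]^3
If s mol/L dissolves here, [La^3+] = 2s, [C2O4^2-] = 0.0534 + 3s ≈ 0.0534 (common-ion effect: C2O4^2- is already 0.0534 M).
Ksp ≈ (2s)^2 × (0.0534)^3
s = 1.15 × 10^-11 M
Check: 3s = 3.4 x 10^-11 ≪ 0.0534, so the approximation is valid.

1.15e-11 M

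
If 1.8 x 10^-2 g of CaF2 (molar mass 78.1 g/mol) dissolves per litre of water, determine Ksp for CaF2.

Ksp = 4.9 × 10^-11

Molar solubility s = (1.8 x 10^-2 g/L) / (78.1 g/mol) = 2.30 × 10^-4 M.
CaF2(s) ⇌ Ca^2+ + 2 F^-
With molar solubility s: [Ca^2+] = s, [F^-] = 2s.
Ksp = [Ca^2+][F^-]^2
So Ksp = s × (2s)^2 = 4s^3
Ksp = 4 × (2.30 × 10^-4)^3 = 4.9 x 10^-11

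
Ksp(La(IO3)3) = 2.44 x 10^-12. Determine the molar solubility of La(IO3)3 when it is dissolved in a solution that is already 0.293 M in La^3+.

6.76e-5 M

La(IO3)3(s) <=> La^3+(aq) + 3 IO3^-(aq)
Ksp = [La^3+][IO3^-]^3
If s mol/L dissolves here, [La^3+] = 0.293 + s ≈ 0.293, [IO3^-] = 3s (since the La^3+ already present dominates).
Ksp ≈ 0.293 × (3s)^3
s = 6.76 × 10^-5 M
Check: s = 6.8 x 10^-5 ≪ 0.293, so the approximation is valid.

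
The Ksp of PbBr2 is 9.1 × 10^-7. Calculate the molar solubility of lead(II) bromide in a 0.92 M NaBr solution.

PbBr2(s) ⇌ Pb^2+ + 2 Br^-
Ksp = [Pb^2+][Br^-]^2
Let s be the molar solubility in this solution. [Pb^2+] = s, [Br^-] = 0.92 + 2s ≈ 0.92 (since Br^- from NaBr dominates).
Ksp ≈ s × (0.92)^2
s = 1.1 × 10^-6 M
Check: 2s = 2.2 x 10^-6 ≪ 0.92, so the approximation is valid.

s = 1.1 × 10^-6 M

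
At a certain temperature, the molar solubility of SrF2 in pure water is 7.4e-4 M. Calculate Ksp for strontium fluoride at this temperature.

SrF2(s) ⇌ Sr^2+ + 2 F^-
Let s = molar solubility. Then [Sr^2+] = s and [F^-] = 2s.
Ksp = [Sr^2+][F^-]^2
Ksp = s(2s)^2 = 4s^3
Ksp = 4 × (7.4 × 10^-4)^3 = 1.6 × 10^-9

1.6 x 10^-9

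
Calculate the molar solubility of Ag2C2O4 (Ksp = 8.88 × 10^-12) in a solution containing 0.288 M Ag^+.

Ag2C2O4(s) <=> 2 Ag^+(aq) + C2O4^2-(aq)
Ksp = [Ag^+]^2[C2O4^2-]
Let s = moles of Ag2C2O4 that dissolve per litre. [Ag^+] = 0.288 + 2s ≈ 0.288, [C2O4^2-] = s (since the Ag^+ already present dominates).
Ksp ≈ (0.288)^2 × s
s = 1.07 × 10^-10 M
Check: 2s = 2.1 × 10^-10 ≪ 0.288, so the approximation is valid.

1.07 x 10^-10 M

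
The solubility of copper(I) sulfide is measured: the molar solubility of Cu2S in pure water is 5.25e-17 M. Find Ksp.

Ksp = 5.79 × 10^-49

Cu2S(s) <=> 2 Cu^+(aq) + S^2-(aq)
For each mole of Cu2S that dissolves: [Cu^+] = 2s, [S^2-] = s.
Ksp = [Cu^+]^2[S^2-]
Substituting: Ksp = (2s)^2s = 4s^3
With s = 5.25 × 10^-17: Ksp = 5.79 × 10^-49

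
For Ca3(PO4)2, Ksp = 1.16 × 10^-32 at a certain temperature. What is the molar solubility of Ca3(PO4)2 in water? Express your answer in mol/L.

s ≈ 1.61 x 10^-7 M

Ca3(PO4)2(s) ⇌ 3 Ca^2+ + 2 PO4^3-
Ksp = [Ca^2+]^3[PO4^3-]^2
For each mole of Ca3(PO4)2 that dissolves: [Ca^2+] = 3s, [PO4^3-] = 2s.
Ksp = (3s)^3(2s)^2 = 108s^5
Solving, s = (1.16 × 10^-32/108)^(1/5) = 1.61 x 10^-7 M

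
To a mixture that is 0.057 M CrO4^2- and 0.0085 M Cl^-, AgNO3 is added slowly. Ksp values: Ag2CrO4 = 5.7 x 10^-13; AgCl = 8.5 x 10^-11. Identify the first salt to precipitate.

Precipitation of each salt starts when its ion product equals its Ksp.
For Ag2CrO4: 5.7 x 10^-13 = 0.057 × [Ag^+]^2  ⇒  [Ag^+] = 3.2 x 10^-6 M.
For AgCl: 8.5 x 10^-11 = 0.0085 × [Ag^+]  ⇒  [Ag^+] = 1.0 × 10^-8 M.
The salt with the lower threshold [Ag^+] precipitates first: AgCl.

AgCl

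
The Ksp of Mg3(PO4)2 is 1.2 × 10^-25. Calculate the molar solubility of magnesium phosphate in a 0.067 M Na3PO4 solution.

s = 1.0 × 10^-8 M

Mg3(PO4)2(s) ⇌ 3 Mg^2+ + 2 PO4^3-
Ksp = [Mg^2+]^3[PO4^3-]^2
Let s = moles of Mg3(PO4)2 that dissolve per litre. [Mg^2+] = 3s, [PO4^3-] = 0.067 + 2s ≈ 0.067 (Ksp is small, so little additional dissolves).
Ksp ≈ (3s)^3 × (0.067)^2
s = 1.0 × 10^-8 M
Check: 2s = 2.0 x 10^-8 ≪ 0.067, so the approximation is valid.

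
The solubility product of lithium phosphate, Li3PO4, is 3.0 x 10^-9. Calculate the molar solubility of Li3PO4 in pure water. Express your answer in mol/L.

Li3PO4(s) ⇌ 3 Li^+ + PO4^3-
Ksp = [Li^+]^3[PO4^3-]
With molar solubility s: [Li^+] = 3s, [PO4^3-] = s.
Substituting: Ksp = (3s)^3s = 27s^4
s = (3.0 x 10^-9 / 27)^(1/4) = 3.2 × 10^-3 M

s = 3.2 x 10^-3 M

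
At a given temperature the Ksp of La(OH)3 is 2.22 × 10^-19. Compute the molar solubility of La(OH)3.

s ≈ 9.52e-6 M

La(OH)3(s) ⇌ La^3+ + 3 OH^-
Ksp = [La^3+][OH^-]^3
For each mole of La(OH)3 that dissolves: [La^3+] = s, [OH^-] = 3s.
So Ksp = s × (3s)^3 = 27s^4
s^4 = 2.22 × 10^-19 / 27, so s = 9.52 x 10^-6 M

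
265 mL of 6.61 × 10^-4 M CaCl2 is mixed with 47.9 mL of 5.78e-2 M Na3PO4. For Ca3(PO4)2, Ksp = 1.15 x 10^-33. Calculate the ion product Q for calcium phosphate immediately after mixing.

Total volume = 265 + 47.9 = 312.9 mL.
[Ca^2+] = 6.61 × 10^-4 × (265/312.9) = 5.598 × 10^-4 M
[PO4^3-] = 5.78 × 10^-2 × (47.9/312.9) = 8.848 x 10^-3 M
Ca3(PO4)2(s) <=> 3 Ca^2+ + 2 PO4^3-, so Q = [Ca^2+]^3[PO4^3-]^2
Q = (5.598 × 10^-4)^3(8.848 × 10^-3)^2 = 1.37 × 10^-14
Q > Ksp, so Ca3(PO4)2 will precipitate.

1.37 × 10^-14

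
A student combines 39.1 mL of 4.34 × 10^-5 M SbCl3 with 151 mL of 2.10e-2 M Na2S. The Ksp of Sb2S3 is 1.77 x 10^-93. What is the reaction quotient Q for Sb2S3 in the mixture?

Total volume = 39.1 + 151 = 190.1 mL.
[Sb^3+] = 4.34 x 10^-5 × (39.1/190.1) = 8.927 × 10^-6 M
[S^2-] = 2.10 x 10^-2 × (151/190.1) = 1.668 x 10^-2 M
Sb2S3(s) <=> 2 Sb^3+(aq) + 3 S^2-(aq), so Q = [Sb^3+]^2[S^2-]^3
Q = (8.927 × 10^-6)^2(1.668 × 10^-2)^3 = 3.70 × 10^-16
Q > Ksp, so Sb2S3 will precipitate.

3.70 × 10^-16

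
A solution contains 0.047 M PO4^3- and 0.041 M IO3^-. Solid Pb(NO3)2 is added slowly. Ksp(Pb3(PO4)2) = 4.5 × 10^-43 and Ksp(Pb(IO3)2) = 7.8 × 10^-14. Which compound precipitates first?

Precipitation of each salt starts when its ion product equals its Ksp.
For Pb3(PO4)2: 4.5 × 10^-43 = (0.047)^2 × [Pb^2+]^3  ⇒  [Pb^2+] = 5.9 × 10^-14 M.
For Pb(IO3)2: 7.8 × 10^-14 = (0.041)^2 × [Pb^2+]  ⇒  [Pb^2+] = 4.6 × 10^-11 M.
The salt with the lower threshold [Pb^2+] precipitates first: Pb3(PO4)2.

Pb3(PO4)2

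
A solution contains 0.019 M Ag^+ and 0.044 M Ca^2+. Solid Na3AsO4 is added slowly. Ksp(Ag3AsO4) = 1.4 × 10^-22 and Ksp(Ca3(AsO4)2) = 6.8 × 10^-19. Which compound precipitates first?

Ag3AsO4

Precipitation of each salt starts when its ion product equals its Ksp.
For Ag3AsO4: 1.4 × 10^-22 = (0.019)^3 × [AsO4^3-]  ⇒  [AsO4^3-] = 2.0 × 10^-17 M.
For Ca3(AsO4)2: 6.8 × 10^-19 = (0.044)^3 × [AsO4^3-]^2  ⇒  [AsO4^3-] = 8.9 × 10^-8 M.
The salt with the lower threshold [AsO4^3-] precipitates first: Ag3AsO4.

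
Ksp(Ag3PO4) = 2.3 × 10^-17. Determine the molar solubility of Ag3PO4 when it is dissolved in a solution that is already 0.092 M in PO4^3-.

s ≈ 2.1 x 10^-6 M

Ag3PO4(s) ⇌ 3 Ag^+ + PO4^3-
Ksp = [Ag^+]^3[PO4^3-]
Let s be the molar solubility in this solution. [Ag^+] = 3s, [PO4^3-] = 0.092 + s ≈ 0.092 (since the PO4^3- already present dominates).
Ksp ≈ (3s)^3 × 0.092
s = 2.1 × 10^-6 M
Check: s = 2.1 × 10^-6 ≪ 0.092, so the approximation is valid.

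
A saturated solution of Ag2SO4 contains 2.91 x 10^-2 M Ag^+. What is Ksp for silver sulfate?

Ksp ≈ 1.23e-5

Ag2SO4(s) ⇌ 2 Ag^+ + SO4^2-
Stoichiometry gives [SO4^2-] = (1/2)[Ag^+] = 1.455 × 10^-2 M.
Ksp = [Ag^+]^2[SO4^2-]
Ksp = (2.91 × 10^-2)^2 × 1.455 × 10^-2 = 1.23 × 10^-5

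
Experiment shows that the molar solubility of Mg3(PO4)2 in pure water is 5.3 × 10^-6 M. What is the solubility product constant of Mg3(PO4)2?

Ksp = 4.5e-25

Mg3(PO4)2(s) <=> 3 Mg^2+(aq) + 2 PO4^3-(aq)
For each mole of Mg3(PO4)2 that dissolves: [Mg^2+] = 3s, [PO4^3-] = 2s.
Ksp = [Mg^2+]^3[PO4^3-]^2
Ksp = (3s)^3(2s)^2 = 108s^5
Ksp = 108 × (5.3 × 10^-6)^5 = 4.5 x 10^-25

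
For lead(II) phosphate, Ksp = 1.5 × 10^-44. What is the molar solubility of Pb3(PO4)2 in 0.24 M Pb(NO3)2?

Pb3(PO4)2(s) ⇌ 3 Pb^2+ + 2 PO4^3-
Ksp = [Pb^2+]^3[PO4^3-]^2
If s mol/L dissolves here, [Pb^2+] = 0.24 + 3s ≈ 0.24, [PO4^3-] = 2s (common-ion effect: Pb^2+ is already 0.24 M).
Ksp ≈ (0.24)^3 × (2s)^2
s = 5.2 × 10^-22 M
Check: 3s = 1.6 x 10^-21 ≪ 0.24, so the approximation is valid.

5.2 x 10^-22 M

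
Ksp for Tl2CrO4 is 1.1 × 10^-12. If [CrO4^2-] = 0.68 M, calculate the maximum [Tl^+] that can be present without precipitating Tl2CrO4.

Tl2CrO4(s) ⇌ 2 Tl^+ + CrO4^2-
Ksp = [Tl^+]^2[CrO4^2-]
Precipitation begins when Q = Ksp. With [CrO4^2-] = 0.68 M:
1.1 × 10^-12 = (0.68) × [Tl^+]^2
[Tl^+] = (1.1 × 10^-12 / 6.8 × 10^-1)^(1/2) = 1.3 x 10^-6 M

[Tl^+] ≈ 1.3 × 10^-6 M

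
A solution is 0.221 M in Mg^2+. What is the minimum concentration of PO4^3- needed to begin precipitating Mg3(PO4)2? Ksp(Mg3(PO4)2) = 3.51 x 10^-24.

[PO4^3-] ≈ 1.80e-11 M

Mg3(PO4)2(s) <=> 3 Mg^2+ + 2 PO4^3-
Ksp = [Mg^2+]^3[PO4^3-]^2
Precipitation begins when Q = Ksp. With [Mg^2+] = 0.221 M:
3.51 x 10^-24 = (0.221)^3 × [PO4^3-]^2
[PO4^3-] = (3.51 x 10^-24 / 1.079 × 10^-2)^(1/2) = 1.80 x 10^-11 M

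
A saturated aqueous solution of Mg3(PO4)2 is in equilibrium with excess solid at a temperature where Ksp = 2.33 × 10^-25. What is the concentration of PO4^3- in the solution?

[PO4^3-] ≈ 9.29 × 10^-6 M

Mg3(PO4)2(s) ⇌ 3 Mg^2+ + 2 PO4^3-
Ksp = [Mg^2+]^3[PO4^3-]^2
If s mol/L of Mg3(PO4)2 dissolves, [Mg^2+] = 3s and [PO4^3-] = 2s.
Ksp = (3s)^3(2s)^2 = 108s^5
s^5 = 2.33 × 10^-25 / 108, so s = 4.643 × 10^-6 M
[PO4^3-] = 2s = 9.29 × 10^-6 M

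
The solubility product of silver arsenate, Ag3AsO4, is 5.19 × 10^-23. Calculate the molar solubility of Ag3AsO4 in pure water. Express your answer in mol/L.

1.18 × 10^-6 M

Ag3AsO4(s) ⇌ 3 Ag^+(aq) + AsO4^3-(aq)
Ksp = [Ag^+]^3[AsO4^3-]
If s mol/L of Ag3AsO4 dissolves, [Ag^+] = 3s and [AsO4^3-] = s.
Ksp = (3s)^3s = 27s^4
s^4 = 5.19 × 10^-23 / 27, so s = 1.18 x 10^-6 M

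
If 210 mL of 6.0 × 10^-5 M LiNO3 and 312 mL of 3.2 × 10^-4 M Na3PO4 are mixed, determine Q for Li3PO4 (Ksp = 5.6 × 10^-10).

Q = 2.7 × 10^-18

Total volume = 210 + 312 = 522 mL.
[Li^+] = 6.0 x 10^-5 × (210/522) = 2.41 × 10^-5 M
[PO4^3-] = 3.2 × 10^-4 × (312/522) = 1.91 x 10^-4 M
Li3PO4(s) ⇌ 3 Li^+(aq) + PO4^3-(aq), so Q = [Li^+]^3[PO4^3-]
Q = (2.41 x 10^-5)^3(1.91 × 10^-4) = 2.7 × 10^-18
Q < Ksp, so no precipitate of Li3PO4 forms.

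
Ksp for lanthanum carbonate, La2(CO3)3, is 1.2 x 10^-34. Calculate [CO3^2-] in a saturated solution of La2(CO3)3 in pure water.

La2(CO3)3(s) ⇌ 2 La^3+(aq) + 3 CO3^2-(aq)
Ksp = [La^3+]^2[CO3^2-]^3
For each mole of La2(CO3)3 that dissolves: [La^3+] = 2s, [CO3^2-] = 3s.
Ksp = (2s)^2(3s)^3 = 108s^5
s = (1.2 x 10^-34 / 108)^(1/5) = 6.44 × 10^-8 M
[CO3^2-] = 3s = 1.9 × 10^-7 M

[CO3^2-] = 1.9 × 10^-7 M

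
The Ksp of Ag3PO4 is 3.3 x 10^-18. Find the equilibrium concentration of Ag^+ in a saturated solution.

Ag3PO4(s) ⇌ 3 Ag^+(aq) + PO4^3-(aq)
Ksp = [Ag^+]^3[PO4^3-]
If s mol/L of Ag3PO4 dissolves, [Ag^+] = 3s and [PO4^3-] = s.
Ksp = (3s)^3s = 27s^4
Solving, s = (3.3 x 10^-18/27)^(1/4) = 1.87 × 10^-5 M
[Ag^+] = 3s = 5.6 × 10^-5 M

5.6 x 10^-5 M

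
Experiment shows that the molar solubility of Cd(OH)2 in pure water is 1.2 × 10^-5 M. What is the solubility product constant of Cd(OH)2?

Cd(OH)2(s) ⇌ Cd^2+ + 2 OH^-
For each mole of Cd(OH)2 that dissolves: [Cd^2+] = s, [OH^-] = 2s.
Ksp = [Cd^2+][OH^-]^2
So Ksp = s × (2s)^2 = 4s^3
With s = 1.2 × 10^-5: Ksp = 6.9 × 10^-15

Ksp ≈ 6.9 x 10^-15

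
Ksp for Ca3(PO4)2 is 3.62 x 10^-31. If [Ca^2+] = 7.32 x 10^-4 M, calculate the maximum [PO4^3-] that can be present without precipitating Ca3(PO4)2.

3.04 × 10^-11 M

Ca3(PO4)2(s) ⇌ 3 Ca^2+ + 2 PO4^3-
Ksp = [Ca^2+]^3[PO4^3-]^2
Precipitation begins when Q = Ksp. With [Ca^2+] = 7.32 x 10^-4 M:
3.62 x 10^-31 = (7.32 x 10^-4)^3 × [PO4^3-]^2
[PO4^3-] = (3.62 x 10^-31 / 3.922 x 10^-10)^(1/2) = 3.04 × 10^-11 M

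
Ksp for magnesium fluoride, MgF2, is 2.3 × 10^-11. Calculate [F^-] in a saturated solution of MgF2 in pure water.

[F^-] = 3.6 × 10^-4 M

MgF2(s) ⇌ Mg^2+ + 2 F^-
Ksp = [Mg^2+][F^-]^2
If s mol/L of MgF2 dissolves, [Mg^2+] = s and [F^-] = 2s.
Ksp = s(2s)^2 = 4s^3
Solving, s = (2.3 × 10^-11/4)^(1/3) = 1.79 x 10^-4 M
[F^-] = 2s = 3.6 x 10^-4 M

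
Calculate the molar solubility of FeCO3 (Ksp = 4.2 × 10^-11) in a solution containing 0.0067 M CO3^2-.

FeCO3(s) ⇌ Fe^2+ + CO3^2-
Ksp = [Fe^2+][CO3^2-]
If s mol/L dissolves here, [Fe^2+] = s, [CO3^2-] = 0.0067 + s ≈ 0.0067 (since the CO3^2- already present dominates).
Ksp ≈ s × 0.0067
s = 6.3 × 10^-9 M
Check: s = 6.3 × 10^-9 ≪ 0.0067, so the approximation is valid.

6.3 × 10^-9 M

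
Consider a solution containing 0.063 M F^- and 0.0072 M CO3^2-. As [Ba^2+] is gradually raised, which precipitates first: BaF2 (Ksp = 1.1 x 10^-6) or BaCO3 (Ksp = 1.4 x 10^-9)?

Each salt begins to precipitate when Q = Ksp, i.e. when [Ba^2+] reaches its threshold.
For BaF2: 1.1 x 10^-6 = (0.063)^2 × [Ba^2+]  ⇒  [Ba^2+] = 2.8 × 10^-4 M.
For BaCO3: 1.4 x 10^-9 = 0.0072 × [Ba^2+]  ⇒  [Ba^2+] = 1.9 × 10^-7 M.
The salt with the lower threshold [Ba^2+] precipitates first: BaCO3.

BaCO3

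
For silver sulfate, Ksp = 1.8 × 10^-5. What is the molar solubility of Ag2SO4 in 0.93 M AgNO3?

Ag2SO4(s) ⇌ 2 Ag^+ + SO4^2-
Ksp = [Ag^+]^2[SO4^2-]
Let s = moles of Ag2SO4 that dissolve per litre. [Ag^+] = 0.93 + 2s ≈ 0.93, [SO4^2-] = s (Ksp is small, so little additional dissolves).
Ksp ≈ (0.93)^2 × s
s = 2.1 × 10^-5 M
Check: 2s = 4.2 × 10^-5 ≪ 0.93, so the approximation is valid.

s = 2.1 x 10^-5 M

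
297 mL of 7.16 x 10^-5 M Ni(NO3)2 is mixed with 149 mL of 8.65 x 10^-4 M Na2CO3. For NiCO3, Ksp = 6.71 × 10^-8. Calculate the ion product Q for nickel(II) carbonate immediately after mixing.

Q = 1.38 × 10^-8

Total volume = 297 + 149 = 446 mL.
[Ni^2+] = 7.16 x 10^-5 × (297/446) = 4.768 × 10^-5 M
[CO3^2-] = 8.65 x 10^-4 × (149/446) = 2.890 × 10^-4 M
NiCO3(s) ⇌ Ni^2+(aq) + CO3^2-(aq), so Q = [Ni^2+][CO3^2-]
Q = (4.768 × 10^-5)(2.890 x 10^-4) = 1.38 × 10^-8
Q < Ksp, so no precipitate of NiCO3 forms.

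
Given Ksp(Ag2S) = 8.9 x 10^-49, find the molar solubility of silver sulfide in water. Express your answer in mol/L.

s ≈ 6.1 × 10^-17 M

Ag2S(s) ⇌ 2 Ag^+ + S^2-
Ksp = [Ag^+]^2[S^2-]
With molar solubility s: [Ag^+] = 2s, [S^2-] = s.
Substituting: Ksp = (2s)^2s = 4s^3
s = (8.9 x 10^-49 / 4)^(1/3) = 6.1 × 10^-17 M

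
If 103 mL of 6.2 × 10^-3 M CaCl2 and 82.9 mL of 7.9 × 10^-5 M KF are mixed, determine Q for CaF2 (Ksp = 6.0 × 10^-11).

Total volume = 103 + 82.9 = 185.9 mL.
[Ca^2+] = 6.2 × 10^-3 × (103/185.9) = 3.44 x 10^-3 M
[F^-] = 7.9 × 10^-5 × (82.9/185.9) = 3.52 × 10^-5 M
CaF2(s) ⇌ Ca^2+(aq) + 2 F^-(aq), so Q = [Ca^2+][F^-]^2
Q = (3.44 x 10^-3)(3.52 x 10^-5)^2 = 4.3 × 10^-12
Q < Ksp, so no precipitate of CaF2 forms.

Q ≈ 4.3 x 10^-12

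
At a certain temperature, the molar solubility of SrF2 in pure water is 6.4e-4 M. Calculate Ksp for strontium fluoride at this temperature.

SrF2(s) <=> Sr^2+(aq) + 2 F^-(aq)
With molar solubility s: [Sr^2+] = s, [F^-] = 2s.
Ksp = [Sr^2+][F^-]^2
Ksp = s(2s)^2 = 4s^3
With s = 6.4 × 10^-4: Ksp = 1.0 × 10^-9

Ksp = 1.0e-9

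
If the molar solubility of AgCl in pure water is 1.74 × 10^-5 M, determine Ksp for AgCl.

3.03e-10

AgCl(s) ⇌ Ag^+(aq) + Cl^-(aq)
Let s = molar solubility. Then [Ag^+] = s and [Cl^-] = s.
Ksp = [Ag^+][Cl^-]
Ksp = s^2
With s = 1.74 × 10^-5: Ksp = 3.03 x 10^-10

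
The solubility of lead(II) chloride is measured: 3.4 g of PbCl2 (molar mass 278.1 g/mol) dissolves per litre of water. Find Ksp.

Molar solubility s = (3.4 g/L) / (278.1 g/mol) = 1.22 × 10^-2 M.
PbCl2(s) ⇌ Pb^2+ + 2 Cl^-
Let s = molar solubility. Then [Pb^2+] = s and [Cl^-] = 2s.
Ksp = [Pb^2+][Cl^-]^2
So Ksp = s × (2s)^2 = 4s^3
With s = 1.22 × 10^-2: Ksp = 7.3 × 10^-6

Ksp ≈ 7.3e-6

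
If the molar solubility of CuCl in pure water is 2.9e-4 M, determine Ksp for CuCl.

Ksp = 8.4e-8

CuCl(s) ⇌ Cu^+ + Cl^-
With molar solubility s: [Cu^+] = s, [Cl^-] = s.
Ksp = [Cu^+][Cl^-]
Ksp = s^2
With s = 2.9 × 10^-4: Ksp = 8.4 × 10^-8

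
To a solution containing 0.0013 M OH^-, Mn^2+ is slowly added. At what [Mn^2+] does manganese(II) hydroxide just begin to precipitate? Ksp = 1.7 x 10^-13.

Mn(OH)2(s) ⇌ Mn^2+(aq) + 2 OH^-(aq)
Ksp = [Mn^2+][OH^-]^2
Precipitation begins when Q = Ksp. With [OH^-] = 0.0013 M:
1.7 x 10^-13 = (0.0013)^2 × [Mn^2+]
[Mn^2+] = (1.7 x 10^-13 / 1.69 × 10^-6) = 1.0 x 10^-7 M

[Mn^2+] ≈ 1.0e-7 M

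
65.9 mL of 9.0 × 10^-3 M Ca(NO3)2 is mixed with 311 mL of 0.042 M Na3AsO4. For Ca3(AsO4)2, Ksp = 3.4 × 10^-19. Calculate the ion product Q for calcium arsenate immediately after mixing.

Total volume = 65.9 + 311 = 376.9 mL.
[Ca^2+] = 9.0 × 10^-3 × (65.9/376.9) = 1.57 x 10^-3 M
[AsO4^3-] = 4.2 × 10^-2 × (311/376.9) = 3.47 × 10^-2 M
Ca3(AsO4)2(s) ⇌ 3 Ca^2+ + 2 AsO4^3-, so Q = [Ca^2+]^3[AsO4^3-]^2
Q = (1.57 x 10^-3)^3(3.47 x 10^-2)^2 = 4.7 × 10^-12
Q > Ksp, so Ca3(AsO4)2 will precipitate.

Q ≈ 4.7e-12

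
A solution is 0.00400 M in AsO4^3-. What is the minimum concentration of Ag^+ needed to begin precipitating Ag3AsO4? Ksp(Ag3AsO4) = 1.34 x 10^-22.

[Ag^+] ≈ 3.22 × 10^-7 M

Ag3AsO4(s) ⇌ 3 Ag^+ + AsO4^3-
Ksp = [Ag^+]^3[AsO4^3-]
Precipitation begins when Q = Ksp. With [AsO4^3-] = 0.00400 M:
1.34 x 10^-22 = (0.00400) × [Ag^+]^3
[Ag^+] = (1.34 x 10^-22 / 4.00 × 10^-3)^(1/3) = 3.22 x 10^-7 M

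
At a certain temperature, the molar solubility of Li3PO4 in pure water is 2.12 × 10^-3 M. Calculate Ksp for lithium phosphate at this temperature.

Ksp = 5.45e-10

Li3PO4(s) ⇌ 3 Li^+ + PO4^3-
With molar solubility s: [Li^+] = 3s, [PO4^3-] = s.
Ksp = [Li^+]^3[PO4^3-]
Ksp = (3s)^3s = 27s^4
Ksp = 27 × (2.12 × 10^-3)^4 = 5.45 × 10^-10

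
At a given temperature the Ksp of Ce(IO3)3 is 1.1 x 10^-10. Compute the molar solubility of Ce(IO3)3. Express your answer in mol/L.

Ce(IO3)3(s) ⇌ Ce^3+ + 3 IO3^-
Ksp = [Ce^3+][IO3^-]^3
For each mole of Ce(IO3)3 that dissolves: [Ce^3+] = s, [IO3^-] = 3s.
Ksp = s(3s)^3 = 27s^4
s^4 = 1.1 x 10^-10 / 27, so s = 1.4 x 10^-3 M

s ≈ 1.4 × 10^-3 M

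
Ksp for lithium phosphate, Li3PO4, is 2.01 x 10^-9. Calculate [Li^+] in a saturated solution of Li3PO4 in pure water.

[Li^+] = 8.81e-3 M

Li3PO4(s) <=> 3 Li^+ + PO4^3-
Ksp = [Li^+]^3[PO4^3-]
For each mole of Li3PO4 that dissolves: [Li^+] = 3s, [PO4^3-] = s.
So Ksp = (3s)^3 × s = 27s^4
Solving, s = (2.01 x 10^-9/27)^(1/4) = 2.937 x 10^-3 M
[Li^+] = 3s = 8.81 × 10^-3 M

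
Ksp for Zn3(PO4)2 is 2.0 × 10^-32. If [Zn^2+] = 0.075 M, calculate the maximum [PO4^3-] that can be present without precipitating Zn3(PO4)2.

Zn3(PO4)2(s) ⇌ 3 Zn^2+(aq) + 2 PO4^3-(aq)
Ksp = [Zn^2+]^3[PO4^3-]^2
Precipitation begins when Q = Ksp. With [Zn^2+] = 0.075 M:
2.0 × 10^-32 = (0.075)^3 × [PO4^3-]^2
[PO4^3-] = (2.0 × 10^-32 / 4.22 × 10^-4)^(1/2) = 6.9 × 10^-15 M

[PO4^3-] ≈ 6.9 × 10^-15 M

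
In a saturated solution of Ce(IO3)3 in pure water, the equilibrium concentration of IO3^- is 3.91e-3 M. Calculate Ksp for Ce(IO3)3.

7.79 × 10^-11

Ce(IO3)3(s) ⇌ Ce^3+ + 3 IO3^-
Stoichiometry gives [Ce^3+] = (1/3)[IO3^-] = 1.303 x 10^-3 M.
Ksp = [Ce^3+][IO3^-]^3
Ksp = 1.303 × 10^-3 × (3.91 x 10^-3)^3 = 7.79 x 10^-11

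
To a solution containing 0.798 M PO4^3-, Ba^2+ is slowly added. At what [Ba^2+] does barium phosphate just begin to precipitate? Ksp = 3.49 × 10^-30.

[Ba^2+] = 1.76e-10 M

Ba3(PO4)2(s) <=> 3 Ba^2+(aq) + 2 PO4^3-(aq)
Ksp = [Ba^2+]^3[PO4^3-]^2
Precipitation begins when Q = Ksp. With [PO4^3-] = 0.798 M:
3.49 × 10^-30 = (0.798)^2 × [Ba^2+]^3
[Ba^2+] = (3.49 × 10^-30 / 6.368 × 10^-1)^(1/3) = 1.76 × 10^-10 M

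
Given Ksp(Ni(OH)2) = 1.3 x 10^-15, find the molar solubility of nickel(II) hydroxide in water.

Ni(OH)2(s) ⇌ Ni^2+(aq) + 2 OH^-(aq)
Ksp = [Ni^2+][OH^-]^2
For each mole of Ni(OH)2 that dissolves: [Ni^2+] = s, [OH^-] = 2s.
Substituting: Ksp = s(2s)^2 = 4s^3
s = (1.3 x 10^-15 / 4)^(1/3) = 6.9 × 10^-6 M

6.9e-6 M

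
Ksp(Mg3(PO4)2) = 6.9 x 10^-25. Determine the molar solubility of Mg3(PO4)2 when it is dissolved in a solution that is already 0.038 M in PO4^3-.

Mg3(PO4)2(s) ⇌ 3 Mg^2+(aq) + 2 PO4^3-(aq)
Ksp = [Mg^2+]^3[PO4^3-]^2
If s mol/L dissolves here, [Mg^2+] = 3s, [PO4^3-] = 0.038 + 2s ≈ 0.038 (Ksp is small, so little additional dissolves).
Ksp ≈ (3s)^3 × (0.038)^2
s = 2.6 × 10^-8 M
Check: 2s = 5.2 × 10^-8 ≪ 0.038, so the approximation is valid.

2.6e-8 M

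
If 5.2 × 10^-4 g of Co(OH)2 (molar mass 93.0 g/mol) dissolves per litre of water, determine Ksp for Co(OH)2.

Molar solubility s = (5.2 x 10^-4 g/L) / (93.0 g/mol) = 5.59 × 10^-6 M.
Co(OH)2(s) ⇌ Co^2+(aq) + 2 OH^-(aq)
For each mole of Co(OH)2 that dissolves: [Co^2+] = s, [OH^-] = 2s.
Ksp = [Co^2+][OH^-]^2
Substituting: Ksp = s(2s)^2 = 4s^3
Ksp = 4 × (5.59 × 10^-6)^3 = 7.0 × 10^-16

Ksp = 7.0 × 10^-16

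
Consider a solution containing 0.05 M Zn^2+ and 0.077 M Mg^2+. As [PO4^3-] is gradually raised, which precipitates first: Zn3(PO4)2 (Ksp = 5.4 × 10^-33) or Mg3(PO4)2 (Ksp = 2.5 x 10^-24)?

Zn3(PO4)2

Each salt begins to precipitate when Q = Ksp, i.e. when [PO4^3-] reaches its threshold.
For Zn3(PO4)2: 5.4 × 10^-33 = (0.05)^3 × [PO4^3-]^2  ⇒  [PO4^3-] = 6.6 × 10^-15 M.
For Mg3(PO4)2: 2.5 x 10^-24 = (0.077)^3 × [PO4^3-]^2  ⇒  [PO4^3-] = 7.4 × 10^-11 M.
The salt with the lower threshold [PO4^3-] precipitates first: Zn3(PO4)2.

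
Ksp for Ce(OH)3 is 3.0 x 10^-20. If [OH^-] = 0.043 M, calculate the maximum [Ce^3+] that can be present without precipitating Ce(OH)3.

[Ce^3+] = 3.8 × 10^-16 M

Ce(OH)3(s) ⇌ Ce^3+(aq) + 3 OH^-(aq)
Ksp = [Ce^3+][OH^-]^3
Precipitation begins when Q = Ksp. With [OH^-] = 0.043 M:
3.0 x 10^-20 = (0.043)^3 × [Ce^3+]
[Ce^3+] = (3.0 x 10^-20 / 7.95 x 10^-5) = 3.8 × 10^-16 M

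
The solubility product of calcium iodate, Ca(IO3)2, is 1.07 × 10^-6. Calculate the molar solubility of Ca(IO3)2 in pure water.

6.44 x 10^-3 M

Ca(IO3)2(s) ⇌ Ca^2+ + 2 IO3^-
Ksp = [Ca^2+][IO3^-]^2
Let s = molar solubility. Then [Ca^2+] = s and [IO3^-] = 2s.
Substituting: Ksp = s(2s)^2 = 4s^3
Solving, s = (1.07 × 10^-6/4)^(1/3) = 6.44 x 10^-3 M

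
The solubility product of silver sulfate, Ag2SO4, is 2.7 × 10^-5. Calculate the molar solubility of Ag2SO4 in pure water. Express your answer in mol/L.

Ag2SO4(s) <=> 2 Ag^+ + SO4^2-
Ksp = [Ag^+]^2[SO4^2-]
If s mol/L of Ag2SO4 dissolves, [Ag^+] = 2s and [SO4^2-] = s.
Ksp = (2s)^2s = 4s^3
s = (2.7 × 10^-5 / 4)^(1/3) = 1.9 × 10^-2 M

s = 1.9 × 10^-2 M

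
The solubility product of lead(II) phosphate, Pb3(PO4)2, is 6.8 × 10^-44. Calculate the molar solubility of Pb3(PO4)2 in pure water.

s = 9.1e-10 M

Pb3(PO4)2(s) ⇌ 3 Pb^2+ + 2 PO4^3-
Ksp = [Pb^2+]^3[PO4^3-]^2
Let s = molar solubility. Then [Pb^2+] = 3s and [PO4^3-] = 2s.
Ksp = (3s)^3(2s)^2 = 108s^5
s = (6.8 × 10^-44 / 108)^(1/5) = 9.1 × 10^-10 M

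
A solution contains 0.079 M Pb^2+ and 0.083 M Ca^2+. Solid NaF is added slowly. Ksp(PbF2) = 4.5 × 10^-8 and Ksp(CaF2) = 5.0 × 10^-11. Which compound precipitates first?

Each salt begins to precipitate when Q = Ksp, i.e. when [F^-] reaches its threshold.
For PbF2: 4.5 × 10^-8 = 0.079 × [F^-]^2  ⇒  [F^-] = 7.5 × 10^-4 M.
For CaF2: 5.0 × 10^-11 = 0.083 × [F^-]^2  ⇒  [F^-] = 2.5 × 10^-5 M.
The salt with the lower threshold [F^-] precipitates first: CaF2.

CaF2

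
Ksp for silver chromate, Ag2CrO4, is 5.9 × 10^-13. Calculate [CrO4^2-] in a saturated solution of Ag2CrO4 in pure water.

Ag2CrO4(s) ⇌ 2 Ag^+ + CrO4^2-
Ksp = [Ag^+]^2[CrO4^2-]
Let s = molar solubility. Then [Ag^+] = 2s and [CrO4^2-] = s.
So Ksp = (2s)^2 × s = 4s^3
Solving, s = (5.9 × 10^-13/4)^(1/3) = 5.28 x 10^-5 M
[CrO4^2-] = s = 5.3 × 10^-5 M

[CrO4^2-] ≈ 5.3 × 10^-5 M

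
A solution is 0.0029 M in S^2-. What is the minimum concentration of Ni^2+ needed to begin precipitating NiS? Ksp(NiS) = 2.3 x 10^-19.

NiS(s) <=> Ni^2+(aq) + S^2-(aq)
Ksp = [Ni^2+][S^2-]
Precipitation begins when Q = Ksp. With [S^2-] = 0.0029 M:
2.3 x 10^-19 = (0.0029) × [Ni^2+]
[Ni^2+] = (2.3 x 10^-19 / 2.9 × 10^-3) = 7.9 × 10^-17 M

7.9 x 10^-17 M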